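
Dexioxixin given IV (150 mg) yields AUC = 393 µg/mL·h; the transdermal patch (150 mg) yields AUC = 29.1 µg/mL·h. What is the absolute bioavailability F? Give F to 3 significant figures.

F = (AUC_ev / D_ev) / (AUC_iv / D_iv)
  = (29.1/150) / (393/150)
  = 0.194 / 2.62 = 0.0740

F = 0.0740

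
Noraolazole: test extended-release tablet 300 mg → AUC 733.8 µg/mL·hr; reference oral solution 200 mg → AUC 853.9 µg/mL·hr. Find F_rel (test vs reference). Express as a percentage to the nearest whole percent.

F_rel = 57%

F_rel = (AUC_test/D_test) / (AUC_ref/D_ref)
      = (733.8/300) / (853.9/200)
      = 2.446 / 4.2695 = 0.5729 = 57.29%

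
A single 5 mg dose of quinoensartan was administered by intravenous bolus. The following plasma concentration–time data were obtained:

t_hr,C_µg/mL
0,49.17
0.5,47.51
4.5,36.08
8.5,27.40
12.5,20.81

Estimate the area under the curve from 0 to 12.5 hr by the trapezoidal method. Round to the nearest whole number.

AUC = 415 µg/mL·hr

Trapezoidal AUC_0→12.5:
  [0→0.5]: (49.17+47.51)/2 × 0.5 = 24.17
  [0.5→4.5]: (47.51+36.08)/2 × 4 = 167.18
  [4.5→8.5]: (36.08+27.40)/2 × 4 = 126.96
  [8.5→12.5]: (27.40+20.81)/2 × 4 = 96.42
  Sum = 414.73 µg/mL·hr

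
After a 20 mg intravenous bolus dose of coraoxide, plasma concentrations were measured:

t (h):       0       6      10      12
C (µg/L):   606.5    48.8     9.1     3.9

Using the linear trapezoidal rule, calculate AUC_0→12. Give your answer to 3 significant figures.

Trapezoidal AUC_0→12:
  [0→6]: (606.5+48.8)/2 × 6 = 1965.9
  [6→10]: (48.8+9.1)/2 × 4 = 115.8
  [10→12]: (9.1+3.9)/2 × 2 = 13.0
  Sum = 2094.7 µg/L·h

AUC = 2090 µg/L·h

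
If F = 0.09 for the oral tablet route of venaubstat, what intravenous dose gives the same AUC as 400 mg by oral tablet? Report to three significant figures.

D_iv = 36.0 mg

Systemic exposure from an extravascular dose = F × D_ev, so the equivalent IV dose is F × D_ev.
D_iv = F × D_ev = 0.09 × 400 = 36 mg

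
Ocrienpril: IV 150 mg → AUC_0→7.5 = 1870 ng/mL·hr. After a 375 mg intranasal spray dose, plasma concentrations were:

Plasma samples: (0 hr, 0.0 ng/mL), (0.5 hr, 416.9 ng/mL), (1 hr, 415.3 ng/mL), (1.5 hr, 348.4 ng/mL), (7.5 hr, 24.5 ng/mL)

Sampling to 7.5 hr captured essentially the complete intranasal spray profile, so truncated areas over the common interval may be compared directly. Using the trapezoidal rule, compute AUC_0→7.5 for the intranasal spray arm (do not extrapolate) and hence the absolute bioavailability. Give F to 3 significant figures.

F = 0.347

Trapezoidal AUC_0→7.5 (intranasal spray):
  [0→0.5]: (0.0+416.9)/2 × 0.5 = 104.225
  [0.5→1]: (416.9+415.3)/2 × 0.5 = 208.05
  [1→1.5]: (415.3+348.4)/2 × 0.5 = 190.925
  [1.5→7.5]: (348.4+24.5)/2 × 6 = 1118.7
  Sum = 1621.9 ng/mL·hr
F = (AUC_ev/D_ev)/(AUC_iv/D_iv) = (1621.9/375)/(1870/150) = 4.32507/12.4667 = 0.3469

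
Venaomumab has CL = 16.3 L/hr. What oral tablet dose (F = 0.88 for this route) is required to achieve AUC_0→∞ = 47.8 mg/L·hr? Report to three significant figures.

Dose = CL × AUC_0→∞ / F
     = 16.3 × 47.8 / 0.88 = 885.386 mg

Dose = 885 mg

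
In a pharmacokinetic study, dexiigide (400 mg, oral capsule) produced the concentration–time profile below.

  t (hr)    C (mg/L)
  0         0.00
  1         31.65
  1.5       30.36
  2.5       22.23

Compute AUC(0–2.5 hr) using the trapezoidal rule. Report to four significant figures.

Trapezoidal AUC_0→2.5:
  [0→1]: (0.00+31.65)/2 × 1 = 15.825
  [1→1.5]: (31.65+30.36)/2 × 0.5 = 15.5025
  [1.5→2.5]: (30.36+22.23)/2 × 1 = 26.295
  Sum = 57.6225 mg/L·hr

AUC = 57.62 mg/L·hr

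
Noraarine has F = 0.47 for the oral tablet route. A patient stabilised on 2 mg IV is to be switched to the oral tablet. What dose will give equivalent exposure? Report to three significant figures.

For equal systemic exposure: F × D_ev = D_iv
D_ev = D_iv / F = 2 / 0.47 = 4.25532 mg

D_oral = 4.26 mg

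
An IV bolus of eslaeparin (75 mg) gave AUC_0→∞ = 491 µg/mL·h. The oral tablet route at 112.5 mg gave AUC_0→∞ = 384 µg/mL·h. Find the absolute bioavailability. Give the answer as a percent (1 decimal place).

F = (AUC_ev / D_ev) / (AUC_iv / D_iv)
  = (384/112.5) / (491/75)
  = 3.41333 / 6.54667 = 0.5214
  = 52.14%

F = 52.1%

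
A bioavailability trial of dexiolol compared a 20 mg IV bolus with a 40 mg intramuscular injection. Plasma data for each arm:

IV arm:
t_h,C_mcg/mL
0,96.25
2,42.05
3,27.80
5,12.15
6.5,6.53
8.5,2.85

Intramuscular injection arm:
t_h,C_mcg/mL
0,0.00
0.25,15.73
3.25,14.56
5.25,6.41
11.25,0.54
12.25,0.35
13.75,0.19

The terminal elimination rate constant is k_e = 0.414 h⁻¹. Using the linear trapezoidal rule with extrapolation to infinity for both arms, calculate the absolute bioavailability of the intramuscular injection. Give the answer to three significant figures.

Trapezoidal AUC_0→8.5 (IV):
  [0→2]: (96.25+42.05)/2 × 2 = 138.3
  [2→3]: (42.05+27.80)/2 × 1 = 34.925
  [3→5]: (27.80+12.15)/2 × 2 = 39.95
  [5→6.5]: (12.15+6.53)/2 × 1.5 = 14.01
  [6.5→8.5]: (6.53+2.85)/2 × 2 = 9.38
  Sum = 236.565 mcg/mL·h
IV tail: 2.85/0.414 = 6.884; AUC_iv,0→∞ = 236.565 + 6.884 = 243.449 mcg/mL·h
Trapezoidal AUC_0→13.75 (intramuscular injection):
  [0→0.25]: (0.00+15.73)/2 × 0.25 = 1.96625
  [0.25→3.25]: (15.73+14.56)/2 × 3 = 45.435
  [3.25→5.25]: (14.56+6.41)/2 × 2 = 20.97
  [5.25→11.25]: (6.41+0.54)/2 × 6 = 20.85
  [11.25→12.25]: (0.54+0.35)/2 × 1 = 0.445
  [12.25→13.75]: (0.35+0.19)/2 × 1.5 = 0.405
  Sum = 90.07125 mcg/mL·h
intramuscular injection tail: 0.19/0.414 = 0.459; AUC_ev,0→∞ = 90.07125 + 0.459 = 90.53025 mcg/mL·h
F = (AUC_ev/D_ev)/(AUC_iv/D_iv) = (90.53025/40)/(243.449/20) = 2.26326/12.17245 = 0.1859

F = 0.186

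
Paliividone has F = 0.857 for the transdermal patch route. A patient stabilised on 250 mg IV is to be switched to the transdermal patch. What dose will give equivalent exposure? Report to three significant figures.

For equal systemic exposure: F × D_ev = D_iv
D_ev = D_iv / F = 250 / 0.857 = 291.715 mg

D_transdermal = 292 mg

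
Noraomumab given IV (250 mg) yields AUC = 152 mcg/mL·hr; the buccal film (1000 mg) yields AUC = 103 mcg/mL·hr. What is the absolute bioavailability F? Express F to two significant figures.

F = 0.17

F = (AUC_ev / D_ev) / (AUC_iv / D_iv)
  = (103/1000) / (152/250)
  = 0.103 / 0.608 = 0.1694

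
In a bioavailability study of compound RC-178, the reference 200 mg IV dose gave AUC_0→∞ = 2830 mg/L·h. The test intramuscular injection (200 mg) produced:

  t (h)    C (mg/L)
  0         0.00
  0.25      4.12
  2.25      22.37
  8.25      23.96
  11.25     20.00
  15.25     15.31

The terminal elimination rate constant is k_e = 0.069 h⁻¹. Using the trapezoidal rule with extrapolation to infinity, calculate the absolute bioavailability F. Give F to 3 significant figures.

F = 0.185

Trapezoidal AUC_0→15.25 (intramuscular injection):
  [0→0.25]: (0.00+4.12)/2 × 0.25 = 0.515
  [0.25→2.25]: (4.12+22.37)/2 × 2 = 26.49
  [2.25→8.25]: (22.37+23.96)/2 × 6 = 138.99
  [8.25→11.25]: (23.96+20.00)/2 × 3 = 65.94
  [11.25→15.25]: (20.00+15.31)/2 × 4 = 70.62
  Sum = 302.555 mg/L·h
Tail: C_last/k_e = 15.31/0.069 = 221.884
AUC_0→∞ (intramuscular injection) = 302.555 + 221.884 = 524.439 mg/L·h
F = (AUC_ev/D_ev)/(AUC_iv/D_iv) = (524.439/200)/(2830/200) = 2.622195/14.15 = 0.1853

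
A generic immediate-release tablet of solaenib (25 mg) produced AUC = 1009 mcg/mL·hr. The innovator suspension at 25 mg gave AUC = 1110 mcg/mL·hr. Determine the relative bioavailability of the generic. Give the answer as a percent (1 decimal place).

F_rel = 90.9%

F_rel = (AUC_test/D_test) / (AUC_ref/D_ref)
      = (1009/25) / (1110/25)
      = 40.36 / 44.4 = 0.9090 = 90.90%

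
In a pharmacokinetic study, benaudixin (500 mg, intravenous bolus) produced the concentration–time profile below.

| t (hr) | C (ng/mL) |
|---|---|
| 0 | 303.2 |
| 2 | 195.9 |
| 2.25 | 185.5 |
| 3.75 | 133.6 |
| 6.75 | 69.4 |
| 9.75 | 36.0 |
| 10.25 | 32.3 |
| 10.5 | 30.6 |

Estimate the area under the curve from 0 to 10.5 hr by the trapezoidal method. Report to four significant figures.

AUC = 1274 ng/mL·hr

Trapezoidal AUC_0→10.5:
  [0→2]: (303.2+195.9)/2 × 2 = 499.1
  [2→2.25]: (195.9+185.5)/2 × 0.25 = 47.675
  [2.25→3.75]: (185.5+133.6)/2 × 1.5 = 239.325
  [3.75→6.75]: (133.6+69.4)/2 × 3 = 304.5
  [6.75→9.75]: (69.4+36.0)/2 × 3 = 158.1
  [9.75→10.25]: (36.0+32.3)/2 × 0.5 = 17.075
  [10.25→10.5]: (32.3+30.6)/2 × 0.25 = 7.8625
  Sum = 1273.6375 ng/mL·hr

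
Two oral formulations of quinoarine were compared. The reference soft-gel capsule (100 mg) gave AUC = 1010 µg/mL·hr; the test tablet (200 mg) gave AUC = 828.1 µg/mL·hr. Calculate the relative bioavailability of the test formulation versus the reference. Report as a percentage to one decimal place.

F_rel = (AUC_test/D_test) / (AUC_ref/D_ref)
      = (828.1/200) / (1010/100)
      = 4.1405 / 10.1 = 0.4100 = 41.00%

F_rel = 41.0%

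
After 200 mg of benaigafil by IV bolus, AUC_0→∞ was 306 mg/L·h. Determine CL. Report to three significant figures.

CL = Dose_iv / AUC_0→∞
   = 200 / 306 = 0.653595 L/h

CL = 0.654 L/h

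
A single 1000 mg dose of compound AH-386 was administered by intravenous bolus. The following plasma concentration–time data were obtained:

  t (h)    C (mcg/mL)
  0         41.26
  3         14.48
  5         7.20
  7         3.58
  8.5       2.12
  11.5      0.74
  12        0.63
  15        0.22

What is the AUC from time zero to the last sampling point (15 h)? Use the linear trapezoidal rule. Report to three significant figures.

Trapezoidal AUC_0→15:
  [0→3]: (41.26+14.48)/2 × 3 = 83.61
  [3→5]: (14.48+7.20)/2 × 2 = 21.68
  [5→7]: (7.20+3.58)/2 × 2 = 10.78
  [7→8.5]: (3.58+2.12)/2 × 1.5 = 4.275
  [8.5→11.5]: (2.12+0.74)/2 × 3 = 4.29
  [11.5→12]: (0.74+0.63)/2 × 0.5 = 0.3425
  [12→15]: (0.63+0.22)/2 × 3 = 1.275
  Sum = 126.2525 mcg/mL·h

AUC = 126 mcg/mL·h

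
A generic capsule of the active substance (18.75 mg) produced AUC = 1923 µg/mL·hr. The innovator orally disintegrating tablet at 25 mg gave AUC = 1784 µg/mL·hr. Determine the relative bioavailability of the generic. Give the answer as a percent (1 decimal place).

F_rel = 143.7%

F_rel = (AUC_test/D_test) / (AUC_ref/D_ref)
      = (1923/18.75) / (1784/25)
      = 102.56 / 71.36 = 1.4372 = 143.72%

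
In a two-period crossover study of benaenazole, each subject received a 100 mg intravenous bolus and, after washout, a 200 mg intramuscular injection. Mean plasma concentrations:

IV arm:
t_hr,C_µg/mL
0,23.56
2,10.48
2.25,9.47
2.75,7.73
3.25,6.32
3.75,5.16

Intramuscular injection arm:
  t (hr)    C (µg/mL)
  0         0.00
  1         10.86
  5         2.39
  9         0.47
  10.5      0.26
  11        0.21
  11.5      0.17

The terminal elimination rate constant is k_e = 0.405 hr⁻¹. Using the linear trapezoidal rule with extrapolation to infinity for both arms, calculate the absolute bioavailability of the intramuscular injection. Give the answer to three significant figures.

F = 0.324

Trapezoidal AUC_0→3.75 (IV):
  [0→2]: (23.56+10.48)/2 × 2 = 34.04
  [2→2.25]: (10.48+9.47)/2 × 0.25 = 2.49375
  [2.25→2.75]: (9.47+7.73)/2 × 0.5 = 4.3
  [2.75→3.25]: (7.73+6.32)/2 × 0.5 = 3.5125
  [3.25→3.75]: (6.32+5.16)/2 × 0.5 = 2.87
  Sum = 47.21625 µg/mL·hr
IV tail: 5.16/0.405 = 12.741; AUC_iv,0→∞ = 47.21625 + 12.741 = 59.95725 µg/mL·hr
Trapezoidal AUC_0→11.5 (intramuscular injection):
  [0→1]: (0.00+10.86)/2 × 1 = 5.43
  [1→5]: (10.86+2.39)/2 × 4 = 26.5
  [5→9]: (2.39+0.47)/2 × 4 = 5.72
  [9→10.5]: (0.47+0.26)/2 × 1.5 = 0.5475
  [10.5→11]: (0.26+0.21)/2 × 0.5 = 0.1175
  [11→11.5]: (0.21+0.17)/2 × 0.5 = 0.095
  Sum = 38.41 µg/mL·hr
intramuscular injection tail: 0.17/0.405 = 0.420; AUC_ev,0→∞ = 38.41 + 0.420 = 38.83 µg/mL·hr
F = (AUC_ev/D_ev)/(AUC_iv/D_iv) = (38.83/200)/(59.95725/100) = 0.19415/0.5995725 = 0.3238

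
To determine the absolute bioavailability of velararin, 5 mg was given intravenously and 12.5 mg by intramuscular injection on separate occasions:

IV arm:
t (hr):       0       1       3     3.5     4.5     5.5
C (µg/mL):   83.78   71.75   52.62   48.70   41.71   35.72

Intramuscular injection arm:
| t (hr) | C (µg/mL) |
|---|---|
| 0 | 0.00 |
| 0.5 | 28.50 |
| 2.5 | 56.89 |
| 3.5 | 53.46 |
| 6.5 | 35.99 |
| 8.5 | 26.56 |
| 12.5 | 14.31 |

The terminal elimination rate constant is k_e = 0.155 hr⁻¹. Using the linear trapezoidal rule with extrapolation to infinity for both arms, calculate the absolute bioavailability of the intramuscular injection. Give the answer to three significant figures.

Trapezoidal AUC_0→5.5 (IV):
  [0→1]: (83.78+71.75)/2 × 1 = 77.765
  [1→3]: (71.75+52.62)/2 × 2 = 124.37
  [3→3.5]: (52.62+48.70)/2 × 0.5 = 25.33
  [3.5→4.5]: (48.70+41.71)/2 × 1 = 45.205
  [4.5→5.5]: (41.71+35.72)/2 × 1 = 38.715
  Sum = 311.385 µg/mL·hr
IV tail: 35.72/0.155 = 230.452; AUC_iv,0→∞ = 311.385 + 230.452 = 541.837 µg/mL·hr
Trapezoidal AUC_0→12.5 (intramuscular injection):
  [0→0.5]: (0.00+28.50)/2 × 0.5 = 7.125
  [0.5→2.5]: (28.50+56.89)/2 × 2 = 85.39
  [2.5→3.5]: (56.89+53.46)/2 × 1 = 55.175
  [3.5→6.5]: (53.46+35.99)/2 × 3 = 134.175
  [6.5→8.5]: (35.99+26.56)/2 × 2 = 62.55
  [8.5→12.5]: (26.56+14.31)/2 × 4 = 81.74
  Sum = 426.155 µg/mL·hr
intramuscular injection tail: 14.31/0.155 = 92.323; AUC_ev,0→∞ = 426.155 + 92.323 = 518.478 µg/mL·hr
F = (AUC_ev/D_ev)/(AUC_iv/D_iv) = (518.478/12.5)/(541.837/5) = 41.47824/108.3674 = 0.3828

F = 0.383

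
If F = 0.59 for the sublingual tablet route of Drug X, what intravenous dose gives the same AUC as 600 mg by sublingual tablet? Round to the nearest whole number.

D_iv = 354 mg

Systemic exposure from an extravascular dose = F × D_ev, so the equivalent IV dose is F × D_ev.
D_iv = F × D_ev = 0.59 × 600 = 354 mg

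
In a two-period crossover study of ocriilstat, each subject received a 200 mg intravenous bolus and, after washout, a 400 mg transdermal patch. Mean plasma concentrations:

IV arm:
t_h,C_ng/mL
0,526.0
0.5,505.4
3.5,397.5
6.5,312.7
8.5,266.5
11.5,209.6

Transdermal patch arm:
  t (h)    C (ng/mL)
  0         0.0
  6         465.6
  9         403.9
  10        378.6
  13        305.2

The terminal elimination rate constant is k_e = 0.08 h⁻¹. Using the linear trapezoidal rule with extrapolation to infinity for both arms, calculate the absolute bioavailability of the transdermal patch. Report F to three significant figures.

F = 0.602

Trapezoidal AUC_0→11.5 (IV):
  [0→0.5]: (526.0+505.4)/2 × 0.5 = 257.85
  [0.5→3.5]: (505.4+397.5)/2 × 3 = 1354.35
  [3.5→6.5]: (397.5+312.7)/2 × 3 = 1065.3
  [6.5→8.5]: (312.7+266.5)/2 × 2 = 579.2
  [8.5→11.5]: (266.5+209.6)/2 × 3 = 714.15
  Sum = 3970.85 ng/mL·h
IV tail: 209.6/0.08 = 2620.000; AUC_iv,0→∞ = 3970.85 + 2620.000 = 6590.85 ng/mL·h
Trapezoidal AUC_0→13 (transdermal patch):
  [0→6]: (0.0+465.6)/2 × 6 = 1396.8
  [6→9]: (465.6+403.9)/2 × 3 = 1304.25
  [9→10]: (403.9+378.6)/2 × 1 = 391.25
  [10→13]: (378.6+305.2)/2 × 3 = 1025.7
  Sum = 4118.0 ng/mL·h
transdermal patch tail: 305.2/0.08 = 3815.000; AUC_ev,0→∞ = 4118.0 + 3815.000 = 7933.0 ng/mL·h
F = (AUC_ev/D_ev)/(AUC_iv/D_iv) = (7933.0/400)/(6590.85/200) = 19.8325/32.95425 = 0.6018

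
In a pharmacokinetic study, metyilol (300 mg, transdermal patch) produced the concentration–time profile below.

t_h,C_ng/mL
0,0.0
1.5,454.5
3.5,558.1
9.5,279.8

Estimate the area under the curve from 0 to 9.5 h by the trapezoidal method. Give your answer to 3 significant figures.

AUC = 3870 ng/mL·h

Trapezoidal AUC_0→9.5:
  [0→1.5]: (0.0+454.5)/2 × 1.5 = 340.875
  [1.5→3.5]: (454.5+558.1)/2 × 2 = 1012.6
  [3.5→9.5]: (558.1+279.8)/2 × 6 = 2513.7
  Sum = 3867.175 ng/mL·h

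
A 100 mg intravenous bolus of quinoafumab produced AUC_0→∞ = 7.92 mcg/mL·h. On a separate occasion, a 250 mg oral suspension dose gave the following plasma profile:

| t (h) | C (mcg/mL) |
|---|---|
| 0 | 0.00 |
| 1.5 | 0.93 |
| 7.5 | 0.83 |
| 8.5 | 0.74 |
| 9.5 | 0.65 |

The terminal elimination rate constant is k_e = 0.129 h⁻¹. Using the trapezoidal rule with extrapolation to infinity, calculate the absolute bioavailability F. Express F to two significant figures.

F = 0.63

Trapezoidal AUC_0→9.5 (oral suspension):
  [0→1.5]: (0.00+0.93)/2 × 1.5 = 0.6975
  [1.5→7.5]: (0.93+0.83)/2 × 6 = 5.28
  [7.5→8.5]: (0.83+0.74)/2 × 1 = 0.785
  [8.5→9.5]: (0.74+0.65)/2 × 1 = 0.695
  Sum = 7.4575 mcg/mL·h
Tail: C_last/k_e = 0.65/0.129 = 5.039
AUC_0→∞ (oral suspension) = 7.4575 + 5.039 = 12.4965 mcg/mL·h
F = (AUC_ev/D_ev)/(AUC_iv/D_iv) = (12.4965/250)/(7.92/100) = 0.049986/0.0792 = 0.6311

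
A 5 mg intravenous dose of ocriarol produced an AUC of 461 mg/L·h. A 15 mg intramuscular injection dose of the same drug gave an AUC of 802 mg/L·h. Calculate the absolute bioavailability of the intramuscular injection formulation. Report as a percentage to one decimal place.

F = (AUC_ev / D_ev) / (AUC_iv / D_iv)
  = (802/15) / (461/5)
  = 53.4667 / 92.2 = 0.5799
  = 57.99%

F = 58.0%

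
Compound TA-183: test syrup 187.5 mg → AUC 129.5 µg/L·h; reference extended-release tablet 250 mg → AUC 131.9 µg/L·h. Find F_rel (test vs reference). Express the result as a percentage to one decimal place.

F_rel = (AUC_test/D_test) / (AUC_ref/D_ref)
      = (129.5/187.5) / (131.9/250)
      = 0.690667 / 0.5276 = 1.3091 = 130.91%

F_rel = 130.9%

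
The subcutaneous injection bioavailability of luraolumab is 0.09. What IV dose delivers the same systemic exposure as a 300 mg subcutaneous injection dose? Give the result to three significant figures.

D_iv = 27.0 mg

Systemic exposure from an extravascular dose = F × D_ev, so the equivalent IV dose is F × D_ev.
D_iv = F × D_ev = 0.09 × 300 = 27 mg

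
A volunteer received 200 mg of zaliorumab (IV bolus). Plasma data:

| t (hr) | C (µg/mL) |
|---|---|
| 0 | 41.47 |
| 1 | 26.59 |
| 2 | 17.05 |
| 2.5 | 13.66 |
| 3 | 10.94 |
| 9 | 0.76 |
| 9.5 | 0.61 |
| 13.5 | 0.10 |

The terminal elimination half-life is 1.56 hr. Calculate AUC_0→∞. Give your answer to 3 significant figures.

Trapezoidal AUC_0→13.5:
  [0→1]: (41.47+26.59)/2 × 1 = 34.03
  [1→2]: (26.59+17.05)/2 × 1 = 21.82
  [2→2.5]: (17.05+13.66)/2 × 0.5 = 7.6775
  [2.5→3]: (13.66+10.94)/2 × 0.5 = 6.15
  [3→9]: (10.94+0.76)/2 × 6 = 35.1
  [9→9.5]: (0.76+0.61)/2 × 0.5 = 0.3425
  [9.5→13.5]: (0.61+0.10)/2 × 4 = 1.42
  Sum = 106.54 µg/mL·hr
k_e = ln2 / t½ = 0.693147 / 1.56 = 0.4443 hr^-1
Extrapolated tail: C_last / k_e = 0.10 / 0.4443 = 0.225
AUC_0→∞ = 106.54 + 0.225 = 106.765 µg/mL·hr

AUC = 107 µg/mL·hr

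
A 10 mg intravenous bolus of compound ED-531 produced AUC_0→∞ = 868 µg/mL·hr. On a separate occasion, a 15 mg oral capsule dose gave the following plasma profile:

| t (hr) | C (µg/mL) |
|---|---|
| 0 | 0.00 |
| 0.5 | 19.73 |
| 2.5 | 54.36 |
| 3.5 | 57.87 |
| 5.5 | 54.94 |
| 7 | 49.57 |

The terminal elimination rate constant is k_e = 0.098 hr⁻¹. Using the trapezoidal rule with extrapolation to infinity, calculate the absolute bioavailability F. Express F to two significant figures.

F = 0.64

Trapezoidal AUC_0→7 (oral capsule):
  [0→0.5]: (0.00+19.73)/2 × 0.5 = 4.9325
  [0.5→2.5]: (19.73+54.36)/2 × 2 = 74.09
  [2.5→3.5]: (54.36+57.87)/2 × 1 = 56.115
  [3.5→5.5]: (57.87+54.94)/2 × 2 = 112.81
  [5.5→7]: (54.94+49.57)/2 × 1.5 = 78.3825
  Sum = 326.33 µg/mL·hr
Tail: C_last/k_e = 49.57/0.098 = 505.816
AUC_0→∞ (oral capsule) = 326.33 + 505.816 = 832.146 µg/mL·hr
F = (AUC_ev/D_ev)/(AUC_iv/D_iv) = (832.146/15)/(868/10) = 55.4764/86.8 = 0.6391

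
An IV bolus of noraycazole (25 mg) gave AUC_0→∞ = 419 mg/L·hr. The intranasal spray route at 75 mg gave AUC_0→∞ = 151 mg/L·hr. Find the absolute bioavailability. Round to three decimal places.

F = (AUC_ev / D_ev) / (AUC_iv / D_iv)
  = (151/75) / (419/25)
  = 2.01333 / 16.76 = 0.1201

F = 0.120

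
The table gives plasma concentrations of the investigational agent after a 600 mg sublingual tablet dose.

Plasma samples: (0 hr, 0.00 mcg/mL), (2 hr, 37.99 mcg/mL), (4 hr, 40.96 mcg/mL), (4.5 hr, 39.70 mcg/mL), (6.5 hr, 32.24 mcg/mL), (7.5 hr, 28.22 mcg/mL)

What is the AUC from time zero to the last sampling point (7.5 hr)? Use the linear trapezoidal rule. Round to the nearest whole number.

AUC = 239 mcg/mL·hr

Trapezoidal AUC_0→7.5:
  [0→2]: (0.00+37.99)/2 × 2 = 37.99
  [2→4]: (37.99+40.96)/2 × 2 = 78.95
  [4→4.5]: (40.96+39.70)/2 × 0.5 = 20.165
  [4.5→6.5]: (39.70+32.24)/2 × 2 = 71.94
  [6.5→7.5]: (32.24+28.22)/2 × 1 = 30.23
  Sum = 239.275 mcg/mL·hr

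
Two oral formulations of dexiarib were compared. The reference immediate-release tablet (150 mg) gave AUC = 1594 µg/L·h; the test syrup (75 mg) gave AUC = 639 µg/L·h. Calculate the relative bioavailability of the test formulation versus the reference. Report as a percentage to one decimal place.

F_rel = (AUC_test/D_test) / (AUC_ref/D_ref)
      = (639/75) / (1594/150)
      = 8.52 / 10.6267 = 0.8018 = 80.18%

F_rel = 80.2%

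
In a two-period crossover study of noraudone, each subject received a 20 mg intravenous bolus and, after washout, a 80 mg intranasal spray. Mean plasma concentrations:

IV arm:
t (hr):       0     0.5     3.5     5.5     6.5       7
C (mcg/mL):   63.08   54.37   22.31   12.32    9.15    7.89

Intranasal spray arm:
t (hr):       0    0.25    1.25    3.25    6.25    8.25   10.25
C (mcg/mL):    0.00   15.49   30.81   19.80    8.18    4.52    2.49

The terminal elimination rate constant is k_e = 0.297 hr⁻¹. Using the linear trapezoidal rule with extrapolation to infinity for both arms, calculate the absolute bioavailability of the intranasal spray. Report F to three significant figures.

F = 0.165

Trapezoidal AUC_0→7 (IV):
  [0→0.5]: (63.08+54.37)/2 × 0.5 = 29.3625
  [0.5→3.5]: (54.37+22.31)/2 × 3 = 115.02
  [3.5→5.5]: (22.31+12.32)/2 × 2 = 34.63
  [5.5→6.5]: (12.32+9.15)/2 × 1 = 10.735
  [6.5→7]: (9.15+7.89)/2 × 0.5 = 4.26
  Sum = 194.0075 mcg/mL·hr
IV tail: 7.89/0.297 = 26.566; AUC_iv,0→∞ = 194.0075 + 26.566 = 220.5735 mcg/mL·hr
Trapezoidal AUC_0→10.25 (intranasal spray):
  [0→0.25]: (0.00+15.49)/2 × 0.25 = 1.93625
  [0.25→1.25]: (15.49+30.81)/2 × 1 = 23.15
  [1.25→3.25]: (30.81+19.80)/2 × 2 = 50.61
  [3.25→6.25]: (19.80+8.18)/2 × 3 = 41.97
  [6.25→8.25]: (8.18+4.52)/2 × 2 = 12.7
  [8.25→10.25]: (4.52+2.49)/2 × 2 = 7.01
  Sum = 137.37625 mcg/mL·hr
intranasal spray tail: 2.49/0.297 = 8.384; AUC_ev,0→∞ = 137.37625 + 8.384 = 145.76025 mcg/mL·hr
F = (AUC_ev/D_ev)/(AUC_iv/D_iv) = (145.76025/80)/(220.5735/20) = 1.822/11.028675 = 0.1652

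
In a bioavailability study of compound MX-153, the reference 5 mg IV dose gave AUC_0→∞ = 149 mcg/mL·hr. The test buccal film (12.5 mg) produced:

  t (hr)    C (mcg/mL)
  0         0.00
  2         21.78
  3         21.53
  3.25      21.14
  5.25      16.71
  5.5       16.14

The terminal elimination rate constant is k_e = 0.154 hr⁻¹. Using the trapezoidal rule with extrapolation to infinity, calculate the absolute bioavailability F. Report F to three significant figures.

Trapezoidal AUC_0→5.5 (buccal film):
  [0→2]: (0.00+21.78)/2 × 2 = 21.78
  [2→3]: (21.78+21.53)/2 × 1 = 21.655
  [3→3.25]: (21.53+21.14)/2 × 0.25 = 5.33375
  [3.25→5.25]: (21.14+16.71)/2 × 2 = 37.85
  [5.25→5.5]: (16.71+16.14)/2 × 0.25 = 4.10625
  Sum = 90.725 mcg/mL·hr
Tail: C_last/k_e = 16.14/0.154 = 104.805
AUC_0→∞ (buccal film) = 90.725 + 104.805 = 195.53 mcg/mL·hr
F = (AUC_ev/D_ev)/(AUC_iv/D_iv) = (195.53/12.5)/(149/5) = 15.6424/29.8 = 0.5249

F = 0.525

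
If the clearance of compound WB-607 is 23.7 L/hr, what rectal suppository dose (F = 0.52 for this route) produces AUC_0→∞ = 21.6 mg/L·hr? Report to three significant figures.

Dose = 984 mg

Dose = CL × AUC_0→∞ / F
     = 23.7 × 21.6 / 0.52 = 984.462 mg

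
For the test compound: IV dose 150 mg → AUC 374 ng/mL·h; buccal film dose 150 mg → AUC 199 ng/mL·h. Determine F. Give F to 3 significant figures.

F = 0.532

F = (AUC_ev / D_ev) / (AUC_iv / D_iv)
  = (199/150) / (374/150)
  = 1.32667 / 2.49333 = 0.5321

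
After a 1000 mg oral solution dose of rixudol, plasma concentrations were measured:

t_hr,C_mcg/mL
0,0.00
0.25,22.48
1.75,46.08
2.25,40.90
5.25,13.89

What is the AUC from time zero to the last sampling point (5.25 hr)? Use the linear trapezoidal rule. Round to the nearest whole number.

AUC = 158 mcg/mL·hr

Trapezoidal AUC_0→5.25:
  [0→0.25]: (0.00+22.48)/2 × 0.25 = 2.81
  [0.25→1.75]: (22.48+46.08)/2 × 1.5 = 51.42
  [1.75→2.25]: (46.08+40.90)/2 × 0.5 = 21.745
  [2.25→5.25]: (40.90+13.89)/2 × 3 = 82.185
  Sum = 158.16 mcg/mL·hr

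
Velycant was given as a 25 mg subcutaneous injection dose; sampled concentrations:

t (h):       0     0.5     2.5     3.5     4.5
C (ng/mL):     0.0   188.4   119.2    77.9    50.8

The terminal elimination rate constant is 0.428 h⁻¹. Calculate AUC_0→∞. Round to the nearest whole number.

Trapezoidal AUC_0→4.5:
  [0→0.5]: (0.0+188.4)/2 × 0.5 = 47.1
  [0.5→2.5]: (188.4+119.2)/2 × 2 = 307.6
  [2.5→3.5]: (119.2+77.9)/2 × 1 = 98.55
  [3.5→4.5]: (77.9+50.8)/2 × 1 = 64.35
  Sum = 517.6 ng/mL·h
Extrapolated tail: C_last / k_e = 50.8 / 0.428 = 118.692
AUC_0→∞ = 517.6 + 118.692 = 636.292 ng/mL·h

AUC = 636 ng/mL·h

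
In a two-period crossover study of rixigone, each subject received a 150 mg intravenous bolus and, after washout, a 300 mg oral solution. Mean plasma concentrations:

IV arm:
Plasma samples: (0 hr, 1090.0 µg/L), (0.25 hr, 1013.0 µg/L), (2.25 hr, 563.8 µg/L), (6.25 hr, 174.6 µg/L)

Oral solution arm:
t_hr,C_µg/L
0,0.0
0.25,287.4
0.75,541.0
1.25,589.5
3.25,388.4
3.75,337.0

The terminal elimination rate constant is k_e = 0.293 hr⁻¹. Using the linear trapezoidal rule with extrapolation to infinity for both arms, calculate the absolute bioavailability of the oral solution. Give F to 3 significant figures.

F = 0.362

Trapezoidal AUC_0→6.25 (IV):
  [0→0.25]: (1090.0+1013.0)/2 × 0.25 = 262.875
  [0.25→2.25]: (1013.0+563.8)/2 × 2 = 1576.8
  [2.25→6.25]: (563.8+174.6)/2 × 4 = 1476.8
  Sum = 3316.475 µg/L·hr
IV tail: 174.6/0.293 = 595.904; AUC_iv,0→∞ = 3316.475 + 595.904 = 3912.379 µg/L·hr
Trapezoidal AUC_0→3.75 (oral solution):
  [0→0.25]: (0.0+287.4)/2 × 0.25 = 35.925
  [0.25→0.75]: (287.4+541.0)/2 × 0.5 = 207.1
  [0.75→1.25]: (541.0+589.5)/2 × 0.5 = 282.625
  [1.25→3.25]: (589.5+388.4)/2 × 2 = 977.9
  [3.25→3.75]: (388.4+337.0)/2 × 0.5 = 181.35
  Sum = 1684.9 µg/L·hr
oral solution tail: 337.0/0.293 = 1150.171; AUC_ev,0→∞ = 1684.9 + 1150.171 = 2835.071 µg/L·hr
F = (AUC_ev/D_ev)/(AUC_iv/D_iv) = (2835.071/300)/(3912.379/150) = 9.45024/26.0825 = 0.3623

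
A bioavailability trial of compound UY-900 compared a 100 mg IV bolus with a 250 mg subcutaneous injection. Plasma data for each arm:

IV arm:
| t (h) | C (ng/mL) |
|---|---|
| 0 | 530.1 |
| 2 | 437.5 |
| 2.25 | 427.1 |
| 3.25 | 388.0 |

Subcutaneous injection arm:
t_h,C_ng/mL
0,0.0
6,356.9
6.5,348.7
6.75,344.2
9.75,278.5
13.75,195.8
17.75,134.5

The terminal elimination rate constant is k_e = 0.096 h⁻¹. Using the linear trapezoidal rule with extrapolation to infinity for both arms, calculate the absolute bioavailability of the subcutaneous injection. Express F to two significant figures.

F = 0.38

Trapezoidal AUC_0→3.25 (IV):
  [0→2]: (530.1+437.5)/2 × 2 = 967.6
  [2→2.25]: (437.5+427.1)/2 × 0.25 = 108.075
  [2.25→3.25]: (427.1+388.0)/2 × 1 = 407.55
  Sum = 1483.225 ng/mL·h
IV tail: 388.0/0.096 = 4041.667; AUC_iv,0→∞ = 1483.225 + 4041.667 = 5524.892 ng/mL·h
Trapezoidal AUC_0→17.75 (subcutaneous injection):
  [0→6]: (0.0+356.9)/2 × 6 = 1070.7
  [6→6.5]: (356.9+348.7)/2 × 0.5 = 176.4
  [6.5→6.75]: (348.7+344.2)/2 × 0.25 = 86.6125
  [6.75→9.75]: (344.2+278.5)/2 × 3 = 934.05
  [9.75→13.75]: (278.5+195.8)/2 × 4 = 948.6
  [13.75→17.75]: (195.8+134.5)/2 × 4 = 660.6
  Sum = 3876.9625 ng/mL·h
subcutaneous injection tail: 134.5/0.096 = 1401.042; AUC_ev,0→∞ = 3876.9625 + 1401.042 = 5278.0045 ng/mL·h
F = (AUC_ev/D_ev)/(AUC_iv/D_iv) = (5278.0045/250)/(5524.892/100) = 21.112018/55.24892 = 0.3821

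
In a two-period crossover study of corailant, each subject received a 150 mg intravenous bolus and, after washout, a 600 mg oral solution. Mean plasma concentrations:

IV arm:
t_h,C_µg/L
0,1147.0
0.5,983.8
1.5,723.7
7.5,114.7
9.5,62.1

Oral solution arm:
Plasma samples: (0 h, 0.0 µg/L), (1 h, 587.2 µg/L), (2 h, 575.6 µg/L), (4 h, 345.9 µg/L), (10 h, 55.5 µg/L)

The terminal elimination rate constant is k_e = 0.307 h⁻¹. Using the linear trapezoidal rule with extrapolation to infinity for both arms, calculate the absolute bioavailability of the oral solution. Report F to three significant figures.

F = 0.186

Trapezoidal AUC_0→9.5 (IV):
  [0→0.5]: (1147.0+983.8)/2 × 0.5 = 532.7
  [0.5→1.5]: (983.8+723.7)/2 × 1 = 853.75
  [1.5→7.5]: (723.7+114.7)/2 × 6 = 2515.2
  [7.5→9.5]: (114.7+62.1)/2 × 2 = 176.8
  Sum = 4078.45 µg/L·h
IV tail: 62.1/0.307 = 202.280; AUC_iv,0→∞ = 4078.45 + 202.280 = 4280.73 µg/L·h
Trapezoidal AUC_0→10 (oral solution):
  [0→1]: (0.0+587.2)/2 × 1 = 293.6
  [1→2]: (587.2+575.6)/2 × 1 = 581.4
  [2→4]: (575.6+345.9)/2 × 2 = 921.5
  [4→10]: (345.9+55.5)/2 × 6 = 1204.2
  Sum = 3000.7 µg/L·h
oral solution tail: 55.5/0.307 = 180.782; AUC_ev,0→∞ = 3000.7 + 180.782 = 3181.482 µg/L·h
F = (AUC_ev/D_ev)/(AUC_iv/D_iv) = (3181.482/600)/(4280.73/150) = 5.30247/28.5382 = 0.1858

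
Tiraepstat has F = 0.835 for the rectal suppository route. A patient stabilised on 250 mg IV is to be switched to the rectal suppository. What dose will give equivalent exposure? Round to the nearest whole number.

D_rectal = 299 mg

For equal systemic exposure: F × D_ev = D_iv
D_ev = D_iv / F = 250 / 0.835 = 299.401 mg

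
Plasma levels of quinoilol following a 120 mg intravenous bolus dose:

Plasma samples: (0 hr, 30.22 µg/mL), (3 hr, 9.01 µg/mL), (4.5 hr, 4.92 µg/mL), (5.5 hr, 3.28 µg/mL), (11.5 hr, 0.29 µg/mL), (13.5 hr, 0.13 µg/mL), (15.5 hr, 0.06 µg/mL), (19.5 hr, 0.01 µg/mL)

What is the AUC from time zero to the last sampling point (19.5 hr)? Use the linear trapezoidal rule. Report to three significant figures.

AUC = 84.9 µg/mL·hr

Trapezoidal AUC_0→19.5:
  [0→3]: (30.22+9.01)/2 × 3 = 58.845
  [3→4.5]: (9.01+4.92)/2 × 1.5 = 10.4475
  [4.5→5.5]: (4.92+3.28)/2 × 1 = 4.1
  [5.5→11.5]: (3.28+0.29)/2 × 6 = 10.71
  [11.5→13.5]: (0.29+0.13)/2 × 2 = 0.42
  [13.5→15.5]: (0.13+0.06)/2 × 2 = 0.19
  [15.5→19.5]: (0.06+0.01)/2 × 4 = 0.14
  Sum = 84.8525 µg/mL·hr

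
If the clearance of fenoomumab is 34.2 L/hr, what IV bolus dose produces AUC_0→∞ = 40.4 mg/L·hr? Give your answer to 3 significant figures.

Dose_iv = CL × AUC_0→∞
     = 34.2 × 40.4 = 1381.68 mg

Dose = 1380 mg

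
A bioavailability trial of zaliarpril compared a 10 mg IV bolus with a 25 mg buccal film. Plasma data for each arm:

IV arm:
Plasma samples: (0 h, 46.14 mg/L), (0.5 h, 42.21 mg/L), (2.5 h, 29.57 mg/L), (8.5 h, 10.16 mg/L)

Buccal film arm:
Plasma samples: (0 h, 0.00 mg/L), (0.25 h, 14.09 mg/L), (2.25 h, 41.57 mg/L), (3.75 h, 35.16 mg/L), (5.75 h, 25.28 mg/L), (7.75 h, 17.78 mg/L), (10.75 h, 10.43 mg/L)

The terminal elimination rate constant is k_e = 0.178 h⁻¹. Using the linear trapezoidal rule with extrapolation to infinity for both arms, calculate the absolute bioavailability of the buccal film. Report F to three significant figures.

Trapezoidal AUC_0→8.5 (IV):
  [0→0.5]: (46.14+42.21)/2 × 0.5 = 22.0875
  [0.5→2.5]: (42.21+29.57)/2 × 2 = 71.78
  [2.5→8.5]: (29.57+10.16)/2 × 6 = 119.19
  Sum = 213.0575 mg/L·h
IV tail: 10.16/0.178 = 57.079; AUC_iv,0→∞ = 213.0575 + 57.079 = 270.1365 mg/L·h
Trapezoidal AUC_0→10.75 (buccal film):
  [0→0.25]: (0.00+14.09)/2 × 0.25 = 1.76125
  [0.25→2.25]: (14.09+41.57)/2 × 2 = 55.66
  [2.25→3.75]: (41.57+35.16)/2 × 1.5 = 57.5475
  [3.75→5.75]: (35.16+25.28)/2 × 2 = 60.44
  [5.75→7.75]: (25.28+17.78)/2 × 2 = 43.06
  [7.75→10.75]: (17.78+10.43)/2 × 3 = 42.315
  Sum = 260.78375 mg/L·h
buccal film tail: 10.43/0.178 = 58.596; AUC_ev,0→∞ = 260.78375 + 58.596 = 319.37975 mg/L·h
F = (AUC_ev/D_ev)/(AUC_iv/D_iv) = (319.37975/25)/(270.1365/10) = 12.77519/27.01365 = 0.4729

F = 0.473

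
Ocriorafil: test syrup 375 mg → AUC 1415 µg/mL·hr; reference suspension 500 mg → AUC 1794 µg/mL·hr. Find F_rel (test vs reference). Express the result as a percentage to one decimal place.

F_rel = 105.2%

F_rel = (AUC_test/D_test) / (AUC_ref/D_ref)
      = (1415/375) / (1794/500)
      = 3.77333 / 3.588 = 1.0517 = 105.17%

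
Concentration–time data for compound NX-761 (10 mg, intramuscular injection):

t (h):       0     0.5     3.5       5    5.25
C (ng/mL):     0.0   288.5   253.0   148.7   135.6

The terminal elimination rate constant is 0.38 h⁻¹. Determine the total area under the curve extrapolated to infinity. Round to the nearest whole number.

AUC = 1578 ng/mL·h

Trapezoidal AUC_0→5.25:
  [0→0.5]: (0.0+288.5)/2 × 0.5 = 72.125
  [0.5→3.5]: (288.5+253.0)/2 × 3 = 812.25
  [3.5→5]: (253.0+148.7)/2 × 1.5 = 301.275
  [5→5.25]: (148.7+135.6)/2 × 0.25 = 35.5375
  Sum = 1221.1875 ng/mL·h
Extrapolated tail: C_last / k_e = 135.6 / 0.38 = 356.842
AUC_0→∞ = 1221.1875 + 356.842 = 1578.0295 ng/mL·h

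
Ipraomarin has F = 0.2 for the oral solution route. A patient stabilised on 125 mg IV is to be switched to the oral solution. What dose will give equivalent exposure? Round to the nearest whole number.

For equal systemic exposure: F × D_ev = D_iv
D_ev = D_iv / F = 125 / 0.2 = 625 mg

D_oral = 625 mg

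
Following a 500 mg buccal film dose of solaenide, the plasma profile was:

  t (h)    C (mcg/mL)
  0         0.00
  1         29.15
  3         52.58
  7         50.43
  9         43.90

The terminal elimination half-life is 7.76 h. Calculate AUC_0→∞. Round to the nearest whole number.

Trapezoidal AUC_0→9:
  [0→1]: (0.00+29.15)/2 × 1 = 14.575
  [1→3]: (29.15+52.58)/2 × 2 = 81.73
  [3→7]: (52.58+50.43)/2 × 4 = 206.02
  [7→9]: (50.43+43.90)/2 × 2 = 94.33
  Sum = 396.655 mcg/mL·h
k_e = ln2 / t½ = 0.693147 / 7.76 = 0.0893 h^-1
Extrapolated tail: C_last / k_e = 43.90 / 0.0893 = 491.601
AUC_0→∞ = 396.655 + 491.601 = 888.256 mcg/mL·h

AUC = 888 mcg/mL·h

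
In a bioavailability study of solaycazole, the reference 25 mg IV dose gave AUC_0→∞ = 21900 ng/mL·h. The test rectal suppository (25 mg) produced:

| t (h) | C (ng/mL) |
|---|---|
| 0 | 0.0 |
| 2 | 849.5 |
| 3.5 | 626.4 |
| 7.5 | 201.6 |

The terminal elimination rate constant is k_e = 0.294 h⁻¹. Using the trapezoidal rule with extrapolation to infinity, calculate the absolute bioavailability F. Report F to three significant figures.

Trapezoidal AUC_0→7.5 (rectal suppository):
  [0→2]: (0.0+849.5)/2 × 2 = 849.5
  [2→3.5]: (849.5+626.4)/2 × 1.5 = 1106.925
  [3.5→7.5]: (626.4+201.6)/2 × 4 = 1656.0
  Sum = 3612.425 ng/mL·h
Tail: C_last/k_e = 201.6/0.294 = 685.714
AUC_0→∞ (rectal suppository) = 3612.425 + 685.714 = 4298.139 ng/mL·h
F = (AUC_ev/D_ev)/(AUC_iv/D_iv) = (4298.139/25)/(21900/25) = 171.92556/876 = 0.1963

F = 0.196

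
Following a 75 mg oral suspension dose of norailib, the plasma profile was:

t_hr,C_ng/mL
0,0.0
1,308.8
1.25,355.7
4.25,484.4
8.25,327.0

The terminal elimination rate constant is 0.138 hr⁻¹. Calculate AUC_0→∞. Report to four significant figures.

Trapezoidal AUC_0→8.25:
  [0→1]: (0.0+308.8)/2 × 1 = 154.4
  [1→1.25]: (308.8+355.7)/2 × 0.25 = 83.0625
  [1.25→4.25]: (355.7+484.4)/2 × 3 = 1260.15
  [4.25→8.25]: (484.4+327.0)/2 × 4 = 1622.8
  Sum = 3120.4125 ng/mL·hr
Extrapolated tail: C_last / k_e = 327.0 / 0.138 = 2369.565
AUC_0→∞ = 3120.4125 + 2369.565 = 5489.9775 ng/mL·hr

AUC = 5490 ng/mL·hr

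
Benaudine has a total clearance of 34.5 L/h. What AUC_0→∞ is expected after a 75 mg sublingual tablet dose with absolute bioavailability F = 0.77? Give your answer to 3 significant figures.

AUC_0→∞ = F × Dose / CL
        = 0.77 × 75 / 34.5 = 1.67391 mg/L·h

AUC = 1.67 mg/L·h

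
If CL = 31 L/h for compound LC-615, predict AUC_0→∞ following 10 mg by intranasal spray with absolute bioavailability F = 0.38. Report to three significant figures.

AUC_0→∞ = F × Dose / CL
        = 0.38 × 10 / 31 = 0.122581 mg/L·h

AUC = 0.123 mg/L·h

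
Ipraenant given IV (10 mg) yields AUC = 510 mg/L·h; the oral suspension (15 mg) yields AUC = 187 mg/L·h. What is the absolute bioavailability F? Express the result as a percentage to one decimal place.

F = (AUC_ev / D_ev) / (AUC_iv / D_iv)
  = (187/15) / (510/10)
  = 12.4667 / 51 = 0.2444
  = 24.44%

F = 24.4%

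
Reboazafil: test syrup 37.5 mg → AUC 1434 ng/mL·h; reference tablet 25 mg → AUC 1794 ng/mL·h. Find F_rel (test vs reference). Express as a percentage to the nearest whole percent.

F_rel = (AUC_test/D_test) / (AUC_ref/D_ref)
      = (1434/37.5) / (1794/25)
      = 38.24 / 71.76 = 0.5329 = 53.29%

F_rel = 53%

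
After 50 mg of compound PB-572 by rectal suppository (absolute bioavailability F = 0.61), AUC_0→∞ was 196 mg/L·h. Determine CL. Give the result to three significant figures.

CL = 0.156 L/h

CL = F × Dose / AUC_0→∞
   = 0.61 × 50 / 196 = 0.155612 L/h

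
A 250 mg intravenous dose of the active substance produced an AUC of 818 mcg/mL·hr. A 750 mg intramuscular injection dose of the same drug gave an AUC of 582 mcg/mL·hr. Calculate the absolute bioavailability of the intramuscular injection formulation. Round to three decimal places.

F = (AUC_ev / D_ev) / (AUC_iv / D_iv)
  = (582/750) / (818/250)
  = 0.776 / 3.272 = 0.2372

F = 0.237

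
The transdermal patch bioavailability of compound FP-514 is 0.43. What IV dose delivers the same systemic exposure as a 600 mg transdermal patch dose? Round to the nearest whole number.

Systemic exposure from an extravascular dose = F × D_ev, so the equivalent IV dose is F × D_ev.
D_iv = F × D_ev = 0.43 × 600 = 258 mg

D_iv = 258 mg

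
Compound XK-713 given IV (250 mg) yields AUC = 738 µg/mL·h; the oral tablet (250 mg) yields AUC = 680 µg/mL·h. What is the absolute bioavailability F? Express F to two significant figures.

F = (AUC_ev / D_ev) / (AUC_iv / D_iv)
  = (680/250) / (738/250)
  = 2.72 / 2.952 = 0.9214

F = 0.92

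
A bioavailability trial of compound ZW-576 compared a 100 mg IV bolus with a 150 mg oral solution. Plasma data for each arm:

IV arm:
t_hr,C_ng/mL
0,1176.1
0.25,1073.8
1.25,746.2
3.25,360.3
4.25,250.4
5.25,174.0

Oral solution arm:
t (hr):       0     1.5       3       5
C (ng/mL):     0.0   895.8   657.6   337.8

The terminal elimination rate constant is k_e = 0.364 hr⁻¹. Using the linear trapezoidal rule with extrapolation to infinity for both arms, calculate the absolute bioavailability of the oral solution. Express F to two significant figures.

Trapezoidal AUC_0→5.25 (IV):
  [0→0.25]: (1176.1+1073.8)/2 × 0.25 = 281.2375
  [0.25→1.25]: (1073.8+746.2)/2 × 1 = 910.0
  [1.25→3.25]: (746.2+360.3)/2 × 2 = 1106.5
  [3.25→4.25]: (360.3+250.4)/2 × 1 = 305.35
  [4.25→5.25]: (250.4+174.0)/2 × 1 = 212.2
  Sum = 2815.2875 ng/mL·hr
IV tail: 174.0/0.364 = 478.022; AUC_iv,0→∞ = 2815.2875 + 478.022 = 3293.3095 ng/mL·hr
Trapezoidal AUC_0→5 (oral solution):
  [0→1.5]: (0.0+895.8)/2 × 1.5 = 671.85
  [1.5→3]: (895.8+657.6)/2 × 1.5 = 1165.05
  [3→5]: (657.6+337.8)/2 × 2 = 995.4
  Sum = 2832.3 ng/mL·hr
oral solution tail: 337.8/0.364 = 928.022; AUC_ev,0→∞ = 2832.3 + 928.022 = 3760.322 ng/mL·hr
F = (AUC_ev/D_ev)/(AUC_iv/D_iv) = (3760.322/150)/(3293.3095/100) = 25.0688/32.933095 = 0.7612

F = 0.76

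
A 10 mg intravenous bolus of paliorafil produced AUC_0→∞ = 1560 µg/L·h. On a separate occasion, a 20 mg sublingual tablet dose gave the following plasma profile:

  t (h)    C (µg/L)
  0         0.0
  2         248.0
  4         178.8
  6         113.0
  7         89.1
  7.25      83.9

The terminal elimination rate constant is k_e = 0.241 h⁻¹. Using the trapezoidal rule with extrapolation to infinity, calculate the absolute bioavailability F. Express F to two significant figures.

Trapezoidal AUC_0→7.25 (sublingual tablet):
  [0→2]: (0.0+248.0)/2 × 2 = 248.0
  [2→4]: (248.0+178.8)/2 × 2 = 426.8
  [4→6]: (178.8+113.0)/2 × 2 = 291.8
  [6→7]: (113.0+89.1)/2 × 1 = 101.05
  [7→7.25]: (89.1+83.9)/2 × 0.25 = 21.625
  Sum = 1089.275 µg/L·h
Tail: C_last/k_e = 83.9/0.241 = 348.133
AUC_0→∞ (sublingual tablet) = 1089.275 + 348.133 = 1437.408 µg/L·h
F = (AUC_ev/D_ev)/(AUC_iv/D_iv) = (1437.408/20)/(1560/10) = 71.8704/156 = 0.4607

F = 0.46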